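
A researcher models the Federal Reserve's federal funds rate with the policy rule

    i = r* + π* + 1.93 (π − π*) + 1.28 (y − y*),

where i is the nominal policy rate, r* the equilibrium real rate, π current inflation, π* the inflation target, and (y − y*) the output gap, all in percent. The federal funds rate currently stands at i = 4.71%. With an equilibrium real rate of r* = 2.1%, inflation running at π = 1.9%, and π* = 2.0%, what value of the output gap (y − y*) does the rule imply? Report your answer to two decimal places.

0.63%

1.28 (y − y*) = 4.71 − 2.1 − 2.0 − 1.93 × (1.9 − 2.0) = 0.803
(y − y*) = 0.803 / 1.28 = 0.63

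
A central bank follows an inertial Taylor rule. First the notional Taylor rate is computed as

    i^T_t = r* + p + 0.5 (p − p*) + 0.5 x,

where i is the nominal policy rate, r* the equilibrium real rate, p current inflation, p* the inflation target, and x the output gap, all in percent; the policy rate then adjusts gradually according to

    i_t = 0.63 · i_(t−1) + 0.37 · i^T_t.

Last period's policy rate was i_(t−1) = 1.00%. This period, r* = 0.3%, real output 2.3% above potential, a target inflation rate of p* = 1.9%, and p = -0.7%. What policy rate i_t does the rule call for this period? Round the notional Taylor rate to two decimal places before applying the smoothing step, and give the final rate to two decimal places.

Output 2.3% above potential → x = 2.3.
i^T_t = 0.3 + (-0.7) + 0.5 × (-0.7 − 1.9) + 0.5 × 2.3
   = 0.3 − 0.7 − 1.3 + 1.15 = -0.55
i_t = 0.63 × 1.00 + 0.37 × (-0.55) = 0.63 − 0.2035 = 0.43

0.43%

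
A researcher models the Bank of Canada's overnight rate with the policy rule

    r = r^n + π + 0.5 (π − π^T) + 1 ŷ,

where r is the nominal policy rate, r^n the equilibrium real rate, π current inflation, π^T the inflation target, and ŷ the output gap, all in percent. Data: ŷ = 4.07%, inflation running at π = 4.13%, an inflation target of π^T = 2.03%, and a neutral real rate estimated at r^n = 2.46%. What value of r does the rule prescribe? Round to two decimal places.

r = 2.46 + 4.13 + 0.5 × (4.13 − 2.03) + 1 × 4.07
   = 2.46 + 4.13 + 1.05 + 4.07 = 11.71

11.71%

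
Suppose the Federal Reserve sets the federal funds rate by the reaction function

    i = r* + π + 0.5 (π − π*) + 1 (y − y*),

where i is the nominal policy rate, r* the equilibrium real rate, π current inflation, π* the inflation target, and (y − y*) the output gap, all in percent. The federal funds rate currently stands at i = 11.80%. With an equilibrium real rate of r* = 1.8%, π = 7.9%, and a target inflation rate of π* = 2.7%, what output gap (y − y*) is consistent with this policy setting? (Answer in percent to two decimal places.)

-0.50%

1 (y − y*) = 11.80 − 1.8 − 7.9 − 0.5 × (7.9 − 2.7) = -0.5
(y − y*) = -0.5 / 1 = -0.50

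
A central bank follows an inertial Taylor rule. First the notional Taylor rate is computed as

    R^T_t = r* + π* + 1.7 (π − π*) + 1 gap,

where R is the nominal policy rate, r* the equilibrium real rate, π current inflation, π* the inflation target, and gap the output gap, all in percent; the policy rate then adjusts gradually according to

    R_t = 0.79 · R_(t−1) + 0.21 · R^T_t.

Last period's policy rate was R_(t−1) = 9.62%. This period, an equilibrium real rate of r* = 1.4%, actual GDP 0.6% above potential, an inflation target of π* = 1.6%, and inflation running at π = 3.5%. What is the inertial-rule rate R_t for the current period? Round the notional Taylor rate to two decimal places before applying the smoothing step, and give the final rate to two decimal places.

Output 0.6% above potential → gap = 0.6.
R^T_t = 1.4 + 1.6 + 1.7 × (3.5 − 1.6) + 1 × 0.6
   = 1.4 + 1.6 + 3.23 + 0.6 = 6.83
R_t = 0.79 × 9.62 + 0.21 × 6.83 = 7.5998 + 1.4343 = 9.03

9.03%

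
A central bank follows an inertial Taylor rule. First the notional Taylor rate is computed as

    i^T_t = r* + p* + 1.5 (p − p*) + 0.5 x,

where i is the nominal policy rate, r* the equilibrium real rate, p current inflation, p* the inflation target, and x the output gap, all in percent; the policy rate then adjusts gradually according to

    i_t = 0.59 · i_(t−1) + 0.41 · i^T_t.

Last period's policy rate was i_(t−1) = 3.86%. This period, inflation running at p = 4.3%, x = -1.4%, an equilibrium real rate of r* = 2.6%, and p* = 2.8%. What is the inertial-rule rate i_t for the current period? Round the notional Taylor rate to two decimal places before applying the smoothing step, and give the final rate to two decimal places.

5.13%

i^T_t = 2.6 + 2.8 + 1.5 × (4.3 − 2.8) + 0.5 × (-1.4)
   = 2.6 + 2.8 + 2.25 − 0.7 = 6.95
i_t = 0.59 × 3.86 + 0.41 × 6.95 = 2.2774 + 2.8495 = 5.13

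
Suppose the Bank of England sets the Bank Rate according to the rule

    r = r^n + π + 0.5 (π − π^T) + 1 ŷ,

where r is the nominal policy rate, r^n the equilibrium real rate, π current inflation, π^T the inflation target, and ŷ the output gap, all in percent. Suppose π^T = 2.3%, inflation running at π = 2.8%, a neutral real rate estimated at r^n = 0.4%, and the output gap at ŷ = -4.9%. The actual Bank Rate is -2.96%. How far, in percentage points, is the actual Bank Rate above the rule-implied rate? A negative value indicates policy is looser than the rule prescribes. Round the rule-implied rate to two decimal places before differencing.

-1.51 pp

r = 0.4 + 2.8 + 0.5 × (2.8 − 2.3) + 1 × (-4.9)
   = 0.4 + 2.8 + 0.25 − 4.9 = -1.45
Deviation = -2.96 − (-1.45) = -1.51 pp.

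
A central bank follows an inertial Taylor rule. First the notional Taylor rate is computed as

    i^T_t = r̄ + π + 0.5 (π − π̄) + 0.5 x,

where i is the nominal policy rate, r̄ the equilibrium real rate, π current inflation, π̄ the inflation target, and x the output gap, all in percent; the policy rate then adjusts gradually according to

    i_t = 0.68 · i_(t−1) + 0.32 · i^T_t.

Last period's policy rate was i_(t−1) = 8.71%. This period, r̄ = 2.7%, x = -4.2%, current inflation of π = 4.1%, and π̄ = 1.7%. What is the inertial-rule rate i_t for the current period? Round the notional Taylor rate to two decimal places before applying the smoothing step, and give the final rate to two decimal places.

7.81%

i^T_t = 2.7 + 4.1 + 0.5 × (4.1 − 1.7) + 0.5 × (-4.2)
   = 2.7 + 4.1 + 1.2 − 2.1 = 5.90
i_t = 0.68 × 8.71 + 0.32 × 5.90 = 5.9228 + 1.888 = 7.81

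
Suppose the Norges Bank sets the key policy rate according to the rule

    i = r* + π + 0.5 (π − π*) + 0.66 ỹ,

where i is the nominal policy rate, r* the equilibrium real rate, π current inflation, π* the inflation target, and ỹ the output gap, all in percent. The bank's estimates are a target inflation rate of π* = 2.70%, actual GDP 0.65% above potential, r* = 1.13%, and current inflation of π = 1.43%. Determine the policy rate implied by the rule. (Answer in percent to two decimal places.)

Output 0.65% above potential → ỹ = 0.65.
i = 1.13 + 1.43 + 0.5 × (1.43 − 2.70) + 0.66 × 0.65
   = 1.13 + 1.43 − 0.635 + 0.429 = 2.35

2.35%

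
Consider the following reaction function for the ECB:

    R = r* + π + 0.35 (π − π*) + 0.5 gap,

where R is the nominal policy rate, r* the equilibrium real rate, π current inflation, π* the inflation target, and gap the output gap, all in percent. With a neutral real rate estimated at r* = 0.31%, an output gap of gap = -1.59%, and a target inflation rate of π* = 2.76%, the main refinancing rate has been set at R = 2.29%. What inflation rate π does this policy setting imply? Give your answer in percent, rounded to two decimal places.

Collecting π: R = r* + (1 + 0.35) π − 0.35 π* + 0.5 gap
1.35 π = 2.29 − 0.31 + 0.35 × 2.76 − 0.5 × (-1.59) = 3.741
π = 3.741 / 1.35 = 2.77

2.77%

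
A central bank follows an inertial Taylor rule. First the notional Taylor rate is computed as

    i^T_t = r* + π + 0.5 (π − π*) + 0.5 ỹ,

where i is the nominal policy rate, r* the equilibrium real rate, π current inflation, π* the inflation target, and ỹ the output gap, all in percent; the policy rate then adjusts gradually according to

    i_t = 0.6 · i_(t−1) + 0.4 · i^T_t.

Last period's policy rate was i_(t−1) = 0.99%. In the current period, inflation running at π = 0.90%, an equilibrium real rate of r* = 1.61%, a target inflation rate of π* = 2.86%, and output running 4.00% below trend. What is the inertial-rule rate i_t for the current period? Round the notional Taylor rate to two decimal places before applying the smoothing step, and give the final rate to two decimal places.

0.41%

Output 4.00% below potential → ỹ = -4.00.
i^T_t = 1.61 + 0.90 + 0.5 × (0.90 − 2.86) + 0.5 × (-4.00)
   = 1.61 + 0.9 − 0.98 − 2 = -0.47
i_t = 0.6 × 0.99 + 0.4 × (-0.47) = 0.594 − 0.188 = 0.41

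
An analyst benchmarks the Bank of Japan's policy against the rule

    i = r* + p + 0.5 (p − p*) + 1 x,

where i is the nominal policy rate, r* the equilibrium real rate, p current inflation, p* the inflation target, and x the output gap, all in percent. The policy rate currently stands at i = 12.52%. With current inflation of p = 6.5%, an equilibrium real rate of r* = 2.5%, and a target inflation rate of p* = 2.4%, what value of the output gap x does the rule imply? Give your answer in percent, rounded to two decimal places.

1.47%

1 x = 12.52 − 2.5 − 6.5 − 0.5 × (6.5 − 2.4) = 1.47
x = 1.47 / 1 = 1.47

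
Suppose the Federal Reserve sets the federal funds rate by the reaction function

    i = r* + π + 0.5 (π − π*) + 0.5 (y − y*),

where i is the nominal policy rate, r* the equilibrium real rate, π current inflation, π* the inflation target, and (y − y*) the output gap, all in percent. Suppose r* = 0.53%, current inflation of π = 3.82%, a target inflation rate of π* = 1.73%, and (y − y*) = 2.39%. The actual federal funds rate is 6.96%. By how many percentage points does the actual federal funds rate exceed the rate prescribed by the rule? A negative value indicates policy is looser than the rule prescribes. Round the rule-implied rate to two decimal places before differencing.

i = 0.53 + 3.82 + 0.5 × (3.82 − 1.73) + 0.5 × 2.39
   = 0.53 + 3.82 + 1.045 + 1.195 = 6.59
Deviation = 6.96 − 6.59 = 0.37 pp.

0.37 pp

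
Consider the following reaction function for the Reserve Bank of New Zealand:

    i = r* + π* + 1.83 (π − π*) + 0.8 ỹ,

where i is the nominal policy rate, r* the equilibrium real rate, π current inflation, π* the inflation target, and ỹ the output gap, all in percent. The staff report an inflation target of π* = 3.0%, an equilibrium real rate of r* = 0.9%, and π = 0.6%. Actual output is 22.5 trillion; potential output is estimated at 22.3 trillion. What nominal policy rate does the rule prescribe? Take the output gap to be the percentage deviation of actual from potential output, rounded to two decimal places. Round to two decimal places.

Output gap = 100 × (22.5 − 22.3) / 22.3 = 0.90%.
i = 0.90 + 3.00 + 1.83 × (0.60 − 3.00) + 0.8 × 0.90
   = 0.90 + 3 − 4.392 + 0.72 = 0.23

0.23%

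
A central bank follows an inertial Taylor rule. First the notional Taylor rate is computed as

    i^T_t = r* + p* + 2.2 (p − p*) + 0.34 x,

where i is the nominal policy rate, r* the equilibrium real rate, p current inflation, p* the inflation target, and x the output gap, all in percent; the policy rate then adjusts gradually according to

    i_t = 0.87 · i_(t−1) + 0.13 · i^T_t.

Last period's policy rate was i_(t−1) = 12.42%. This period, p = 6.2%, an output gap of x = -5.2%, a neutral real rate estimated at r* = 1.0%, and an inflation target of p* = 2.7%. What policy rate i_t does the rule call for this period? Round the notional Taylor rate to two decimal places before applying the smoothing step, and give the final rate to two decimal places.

12.06%

i^T_t = 1.0 + 2.7 + 2.2 × (6.2 − 2.7) + 0.34 × (-5.2)
   = 1.0 + 2.7 + 7.7 − 1.768 = 9.63
i_t = 0.87 × 12.42 + 0.13 × 9.63 = 10.8054 + 1.2519 = 12.06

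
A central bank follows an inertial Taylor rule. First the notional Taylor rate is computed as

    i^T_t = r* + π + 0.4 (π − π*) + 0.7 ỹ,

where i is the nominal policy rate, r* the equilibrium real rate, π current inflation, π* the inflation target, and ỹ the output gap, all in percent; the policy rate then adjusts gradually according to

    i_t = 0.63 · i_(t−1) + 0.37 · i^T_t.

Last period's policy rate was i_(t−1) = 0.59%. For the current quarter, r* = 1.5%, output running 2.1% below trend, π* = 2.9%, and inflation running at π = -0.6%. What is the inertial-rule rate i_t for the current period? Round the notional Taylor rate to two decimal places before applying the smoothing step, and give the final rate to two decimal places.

Output 2.1% below potential → ỹ = -2.1.
i^T_t = 1.5 + (-0.6) + 0.4 × (-0.6 − 2.9) + 0.7 × (-2.1)
   = 1.5 − 0.6 − 1.4 − 1.47 = -1.97
i_t = 0.63 × 0.59 + 0.37 × (-1.97) = 0.3717 − 0.7289 = -0.36

-0.36%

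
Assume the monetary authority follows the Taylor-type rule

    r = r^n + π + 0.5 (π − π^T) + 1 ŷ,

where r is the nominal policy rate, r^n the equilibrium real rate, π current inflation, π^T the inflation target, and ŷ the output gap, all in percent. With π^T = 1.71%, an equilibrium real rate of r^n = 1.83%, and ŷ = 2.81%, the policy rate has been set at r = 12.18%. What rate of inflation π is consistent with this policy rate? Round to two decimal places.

Collecting π: r = r^n + (1 + 0.5) π − 0.5 π^T + 1 ŷ
1.5 π = 12.18 − 1.83 + 0.5 × 1.71 − 1 × 2.81 = 8.395
π = 8.395 / 1.5 = 5.60

5.60%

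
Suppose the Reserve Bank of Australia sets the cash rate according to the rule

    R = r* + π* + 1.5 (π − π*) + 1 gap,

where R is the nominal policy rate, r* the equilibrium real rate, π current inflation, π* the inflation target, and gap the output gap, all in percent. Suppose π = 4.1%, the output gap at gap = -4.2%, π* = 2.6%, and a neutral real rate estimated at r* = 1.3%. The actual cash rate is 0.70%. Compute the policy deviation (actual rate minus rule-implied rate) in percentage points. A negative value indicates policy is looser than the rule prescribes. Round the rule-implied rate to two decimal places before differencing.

-1.25 pp

R = 1.3 + 2.6 + 1.5 × (4.1 − 2.6) + 1 × (-4.2)
   = 1.3 + 2.6 + 2.25 − 4.2 = 1.95
Deviation = 0.70 − 1.95 = -1.25 pp.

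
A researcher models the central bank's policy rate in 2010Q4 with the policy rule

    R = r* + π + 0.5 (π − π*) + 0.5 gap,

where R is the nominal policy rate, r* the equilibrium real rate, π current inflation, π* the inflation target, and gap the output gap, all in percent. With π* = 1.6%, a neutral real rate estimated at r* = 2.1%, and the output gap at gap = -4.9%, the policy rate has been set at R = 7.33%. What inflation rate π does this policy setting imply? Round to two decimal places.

Collecting π: R = r* + (1 + 0.5) π − 0.5 π* + 0.5 gap
1.5 π = 7.33 − 2.1 + 0.5 × 1.6 − 0.5 × (-4.9) = 8.48
π = 8.48 / 1.5 = 5.65

5.65%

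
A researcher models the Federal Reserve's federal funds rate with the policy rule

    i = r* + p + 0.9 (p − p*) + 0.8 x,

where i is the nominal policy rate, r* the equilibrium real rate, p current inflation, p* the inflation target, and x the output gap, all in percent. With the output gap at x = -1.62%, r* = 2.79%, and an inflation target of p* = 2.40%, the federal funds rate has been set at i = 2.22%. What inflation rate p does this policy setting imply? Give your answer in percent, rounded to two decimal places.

1.52%

Collecting p: i = r* + (1 + 0.9) p − 0.9 p* + 0.8 x
1.9 p = 2.22 − 2.79 + 0.9 × 2.40 − 0.8 × (-1.62) = 2.886
p = 2.886 / 1.9 = 1.52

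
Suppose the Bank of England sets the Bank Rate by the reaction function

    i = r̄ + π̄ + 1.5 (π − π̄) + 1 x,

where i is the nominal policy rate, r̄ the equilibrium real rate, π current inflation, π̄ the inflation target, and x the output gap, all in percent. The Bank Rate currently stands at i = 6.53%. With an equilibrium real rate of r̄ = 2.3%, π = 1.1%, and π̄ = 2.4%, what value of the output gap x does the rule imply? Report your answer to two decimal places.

1 x = 6.53 − 2.3 − 2.4 − 1.5 × (1.1 − 2.4) = 3.78
x = 3.78 / 1 = 3.78

3.78%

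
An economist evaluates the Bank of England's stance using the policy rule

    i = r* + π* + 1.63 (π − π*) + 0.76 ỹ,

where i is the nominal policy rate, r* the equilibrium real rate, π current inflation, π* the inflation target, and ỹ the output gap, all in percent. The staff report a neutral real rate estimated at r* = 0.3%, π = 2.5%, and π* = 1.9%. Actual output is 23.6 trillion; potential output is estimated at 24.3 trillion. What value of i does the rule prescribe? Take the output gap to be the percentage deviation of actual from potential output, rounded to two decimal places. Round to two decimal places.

Output gap = 100 × (23.6 − 24.3) / 24.3 = -2.88%.
i = 0.30 + 1.90 + 1.63 × (2.50 − 1.90) + 0.76 × (-2.88)
   = 0.30 + 1.9 + 0.978 − 2.1888 = 0.99

0.99%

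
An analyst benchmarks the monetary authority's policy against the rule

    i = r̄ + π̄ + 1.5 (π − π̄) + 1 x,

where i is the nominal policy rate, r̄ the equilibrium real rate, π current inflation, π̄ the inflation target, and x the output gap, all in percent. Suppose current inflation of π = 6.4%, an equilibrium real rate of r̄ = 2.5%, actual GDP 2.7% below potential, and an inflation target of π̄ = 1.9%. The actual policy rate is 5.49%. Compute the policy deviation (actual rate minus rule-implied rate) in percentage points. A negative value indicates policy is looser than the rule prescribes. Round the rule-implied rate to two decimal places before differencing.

-2.96 pp

Output 2.7% below potential → x = -2.7.
i = 2.5 + 1.9 + 1.5 × (6.4 − 1.9) + 1 × (-2.7)
   = 2.5 + 1.9 + 6.75 − 2.7 = 8.45
Deviation = 5.49 − 8.45 = -2.96 pp.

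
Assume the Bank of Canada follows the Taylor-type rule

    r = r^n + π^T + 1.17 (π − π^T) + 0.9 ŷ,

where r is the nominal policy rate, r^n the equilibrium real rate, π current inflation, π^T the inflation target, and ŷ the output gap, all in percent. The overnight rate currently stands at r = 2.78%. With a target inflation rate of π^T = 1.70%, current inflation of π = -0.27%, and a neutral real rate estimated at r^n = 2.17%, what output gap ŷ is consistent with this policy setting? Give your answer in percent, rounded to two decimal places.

1.35%

0.9 ŷ = 2.78 − 2.17 − 1.70 − 1.17 × ((-0.27) − 1.70) = 1.2149
ŷ = 1.2149 / 0.9 = 1.35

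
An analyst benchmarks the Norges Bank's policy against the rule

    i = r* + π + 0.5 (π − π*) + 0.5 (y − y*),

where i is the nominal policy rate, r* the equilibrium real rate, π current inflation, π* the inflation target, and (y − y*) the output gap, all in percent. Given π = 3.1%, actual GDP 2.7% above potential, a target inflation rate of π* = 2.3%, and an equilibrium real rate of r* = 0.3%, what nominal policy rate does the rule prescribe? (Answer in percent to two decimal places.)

Output 2.7% above potential → (y − y*) = 2.7.
i = 0.3 + 3.1 + 0.5 × (3.1 − 2.3) + 0.5 × 2.7
   = 0.3 + 3.1 + 0.4 + 1.35 = 5.15

5.15%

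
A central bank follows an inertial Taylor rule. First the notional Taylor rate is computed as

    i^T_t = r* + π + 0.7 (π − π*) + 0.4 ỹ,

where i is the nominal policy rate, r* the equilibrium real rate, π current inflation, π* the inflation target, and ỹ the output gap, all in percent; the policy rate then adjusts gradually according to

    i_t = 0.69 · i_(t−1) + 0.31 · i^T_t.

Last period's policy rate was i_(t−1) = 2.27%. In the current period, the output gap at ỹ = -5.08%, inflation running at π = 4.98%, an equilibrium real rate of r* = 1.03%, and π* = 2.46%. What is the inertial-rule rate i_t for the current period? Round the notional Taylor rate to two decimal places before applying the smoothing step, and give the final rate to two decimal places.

3.35%

i^T_t = 1.03 + 4.98 + 0.7 × (4.98 − 2.46) + 0.4 × (-5.08)
   = 1.03 + 4.98 + 1.764 − 2.032 = 5.74
i_t = 0.69 × 2.27 + 0.31 × 5.74 = 1.5663 + 1.7794 = 3.35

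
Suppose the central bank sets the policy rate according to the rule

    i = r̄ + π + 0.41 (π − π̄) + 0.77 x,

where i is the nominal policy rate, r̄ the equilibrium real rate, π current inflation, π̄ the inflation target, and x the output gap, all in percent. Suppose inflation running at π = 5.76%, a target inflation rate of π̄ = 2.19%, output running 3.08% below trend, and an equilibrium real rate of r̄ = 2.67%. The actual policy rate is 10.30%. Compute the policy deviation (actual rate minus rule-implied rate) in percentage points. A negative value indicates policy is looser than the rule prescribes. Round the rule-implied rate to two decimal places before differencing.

2.78 pp

Output 3.08% below potential → x = -3.08.
i = 2.67 + 5.76 + 0.41 × (5.76 − 2.19) + 0.77 × (-3.08)
   = 2.67 + 5.76 + 1.4637 − 2.3716 = 7.52
Deviation = 10.30 − 7.52 = 2.78 pp.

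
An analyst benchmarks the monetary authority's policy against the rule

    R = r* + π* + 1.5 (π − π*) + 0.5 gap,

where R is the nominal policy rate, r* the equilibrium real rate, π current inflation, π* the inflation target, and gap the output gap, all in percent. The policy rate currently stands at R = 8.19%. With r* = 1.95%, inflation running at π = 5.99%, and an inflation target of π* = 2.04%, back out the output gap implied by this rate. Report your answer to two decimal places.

0.5 gap = 8.19 − 1.95 − 2.04 − 1.5 × (5.99 − 2.04) = -1.725
gap = -1.725 / 0.5 = -3.45

-3.45%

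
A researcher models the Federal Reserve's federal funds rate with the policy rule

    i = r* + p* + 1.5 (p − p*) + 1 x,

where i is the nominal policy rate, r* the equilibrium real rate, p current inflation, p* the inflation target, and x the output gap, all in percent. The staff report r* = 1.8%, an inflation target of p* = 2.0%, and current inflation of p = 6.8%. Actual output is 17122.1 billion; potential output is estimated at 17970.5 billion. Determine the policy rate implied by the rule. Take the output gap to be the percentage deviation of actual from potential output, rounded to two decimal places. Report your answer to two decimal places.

6.28%

Output gap = 100 × (17122.1 − 17970.5) / 17970.5 = -4.72%.
i = 1.80 + 2.00 + 1.5 × (6.80 − 2.00) + 1 × (-4.72)
   = 1.80 + 2 + 7.2 − 4.72 = 6.28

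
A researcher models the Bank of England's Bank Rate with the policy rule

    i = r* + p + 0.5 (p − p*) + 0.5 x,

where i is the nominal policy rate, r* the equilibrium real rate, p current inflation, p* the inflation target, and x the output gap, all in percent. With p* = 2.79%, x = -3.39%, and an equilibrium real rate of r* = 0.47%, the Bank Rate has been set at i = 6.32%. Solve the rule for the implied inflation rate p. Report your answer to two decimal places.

Collecting p: i = r* + (1 + 0.5) p − 0.5 p* + 0.5 x
1.5 p = 6.32 − 0.47 + 0.5 × 2.79 − 0.5 × (-3.39) = 8.94
p = 8.94 / 1.5 = 5.96

5.96%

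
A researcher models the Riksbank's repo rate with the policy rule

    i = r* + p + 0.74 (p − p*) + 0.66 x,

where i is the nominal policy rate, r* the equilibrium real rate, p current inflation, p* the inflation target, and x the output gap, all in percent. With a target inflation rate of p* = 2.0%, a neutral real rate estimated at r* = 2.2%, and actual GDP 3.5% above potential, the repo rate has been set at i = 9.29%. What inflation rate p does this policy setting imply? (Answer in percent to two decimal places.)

Output 3.5% above potential → x = 3.5.
Collecting p: i = r* + (1 + 0.74) p − 0.74 p* + 0.66 x
1.74 p = 9.29 − 2.2 + 0.74 × 2.0 − 0.66 × 3.5 = 6.26
p = 6.26 / 1.74 = 3.60

3.60%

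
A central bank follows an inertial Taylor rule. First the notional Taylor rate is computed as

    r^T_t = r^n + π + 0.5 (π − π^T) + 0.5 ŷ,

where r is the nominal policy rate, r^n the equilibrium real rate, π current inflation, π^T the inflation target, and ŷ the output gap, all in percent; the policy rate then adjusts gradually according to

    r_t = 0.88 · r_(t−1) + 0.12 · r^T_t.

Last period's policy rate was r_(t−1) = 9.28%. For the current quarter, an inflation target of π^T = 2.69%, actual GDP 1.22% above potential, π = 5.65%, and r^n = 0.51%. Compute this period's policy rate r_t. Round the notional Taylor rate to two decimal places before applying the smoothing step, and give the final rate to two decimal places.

9.16%

Output 1.22% above potential → ŷ = 1.22.
r^T_t = 0.51 + 5.65 + 0.5 × (5.65 − 2.69) + 0.5 × 1.22
   = 0.51 + 5.65 + 1.48 + 0.61 = 8.25
r_t = 0.88 × 9.28 + 0.12 × 8.25 = 8.1664 + 0.99 = 9.16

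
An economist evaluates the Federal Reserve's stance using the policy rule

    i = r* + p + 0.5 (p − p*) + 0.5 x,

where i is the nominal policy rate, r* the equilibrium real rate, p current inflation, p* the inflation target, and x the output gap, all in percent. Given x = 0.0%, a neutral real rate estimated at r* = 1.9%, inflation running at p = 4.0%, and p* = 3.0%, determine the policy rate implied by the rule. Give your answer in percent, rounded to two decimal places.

i = 1.9 + 4.0 + 0.5 × (4.0 − 3.0) + 0.5 × 0.0
   = 1.9 + 4 + 0.5 + 0 = 6.40

6.40%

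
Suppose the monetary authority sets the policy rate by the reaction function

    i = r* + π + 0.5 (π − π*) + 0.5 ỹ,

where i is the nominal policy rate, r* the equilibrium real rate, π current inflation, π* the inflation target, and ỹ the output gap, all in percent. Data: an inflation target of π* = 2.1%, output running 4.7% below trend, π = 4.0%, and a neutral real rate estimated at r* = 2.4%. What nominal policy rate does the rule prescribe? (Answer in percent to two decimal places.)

Output 4.7% below potential → ỹ = -4.7.
i = 2.4 + 4.0 + 0.5 × (4.0 − 2.1) + 0.5 × (-4.7)
   = 2.4 + 4 + 0.95 − 2.35 = 5.00

5.00%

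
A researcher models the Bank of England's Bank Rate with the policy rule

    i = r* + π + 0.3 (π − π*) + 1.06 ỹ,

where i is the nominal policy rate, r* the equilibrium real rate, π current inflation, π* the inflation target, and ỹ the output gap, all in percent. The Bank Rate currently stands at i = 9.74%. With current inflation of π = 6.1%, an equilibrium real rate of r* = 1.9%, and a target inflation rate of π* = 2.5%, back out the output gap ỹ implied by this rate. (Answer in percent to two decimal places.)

0.62%

1.06 ỹ = 9.74 − 1.9 − 6.1 − 0.3 × (6.1 − 2.5) = 0.66
ỹ = 0.66 / 1.06 = 0.62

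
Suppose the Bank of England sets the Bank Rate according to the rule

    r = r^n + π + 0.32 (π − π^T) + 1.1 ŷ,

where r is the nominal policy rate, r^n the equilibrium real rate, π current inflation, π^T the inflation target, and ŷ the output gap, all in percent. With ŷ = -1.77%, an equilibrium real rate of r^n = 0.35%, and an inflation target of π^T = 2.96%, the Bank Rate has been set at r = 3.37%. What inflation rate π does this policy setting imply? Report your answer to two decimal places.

Collecting π: r = r^n + (1 + 0.32) π − 0.32 π^T + 1.1 ŷ
1.32 π = 3.37 − 0.35 + 0.32 × 2.96 − 1.1 × (-1.77) = 5.9142
π = 5.9142 / 1.32 = 4.48

4.48%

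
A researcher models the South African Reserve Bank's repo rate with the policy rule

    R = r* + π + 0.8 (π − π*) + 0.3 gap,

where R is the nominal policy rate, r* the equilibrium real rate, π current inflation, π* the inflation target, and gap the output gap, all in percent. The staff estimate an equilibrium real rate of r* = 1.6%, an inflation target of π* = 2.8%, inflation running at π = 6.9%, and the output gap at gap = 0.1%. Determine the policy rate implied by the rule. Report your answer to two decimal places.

R = 1.6 + 6.9 + 0.8 × (6.9 − 2.8) + 0.3 × 0.1
   = 1.6 + 6.9 + 3.28 + 0.03 = 11.81

11.81%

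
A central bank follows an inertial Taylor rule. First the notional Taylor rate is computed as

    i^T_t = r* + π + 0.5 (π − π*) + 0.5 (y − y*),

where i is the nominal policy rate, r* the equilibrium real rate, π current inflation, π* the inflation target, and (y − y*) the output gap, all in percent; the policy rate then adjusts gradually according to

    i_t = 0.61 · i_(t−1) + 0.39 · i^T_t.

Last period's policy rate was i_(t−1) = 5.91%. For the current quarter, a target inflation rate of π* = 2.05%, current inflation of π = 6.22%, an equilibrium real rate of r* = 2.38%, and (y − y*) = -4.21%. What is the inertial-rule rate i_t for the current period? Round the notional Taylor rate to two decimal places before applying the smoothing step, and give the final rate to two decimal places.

i^T_t = 2.38 + 6.22 + 0.5 × (6.22 − 2.05) + 0.5 × (-4.21)
   = 2.38 + 6.22 + 2.085 − 2.105 = 8.58
i_t = 0.61 × 5.91 + 0.39 × 8.58 = 3.6051 + 3.3462 = 6.95

6.95%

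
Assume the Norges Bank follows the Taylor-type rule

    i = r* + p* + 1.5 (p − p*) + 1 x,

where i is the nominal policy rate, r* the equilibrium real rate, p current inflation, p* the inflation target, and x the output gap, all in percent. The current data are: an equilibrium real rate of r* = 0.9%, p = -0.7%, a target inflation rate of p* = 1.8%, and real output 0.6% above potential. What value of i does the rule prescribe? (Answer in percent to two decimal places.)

-0.45%

Output 0.6% above potential → x = 0.6.
i = 0.9 + 1.8 + 1.5 × (-0.7 − 1.8) + 1 × 0.6
   = 0.9 + 1.8 − 3.75 + 0.6 = -0.45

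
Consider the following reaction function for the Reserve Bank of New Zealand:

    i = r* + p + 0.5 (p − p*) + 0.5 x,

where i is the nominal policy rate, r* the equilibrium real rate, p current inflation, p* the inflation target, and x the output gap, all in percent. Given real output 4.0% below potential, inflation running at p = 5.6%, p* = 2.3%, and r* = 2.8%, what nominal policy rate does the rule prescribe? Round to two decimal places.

8.05%

Output 4.0% below potential → x = -4.0.
i = 2.8 + 5.6 + 0.5 × (5.6 − 2.3) + 0.5 × (-4.0)
   = 2.8 + 5.6 + 1.65 − 2 = 8.05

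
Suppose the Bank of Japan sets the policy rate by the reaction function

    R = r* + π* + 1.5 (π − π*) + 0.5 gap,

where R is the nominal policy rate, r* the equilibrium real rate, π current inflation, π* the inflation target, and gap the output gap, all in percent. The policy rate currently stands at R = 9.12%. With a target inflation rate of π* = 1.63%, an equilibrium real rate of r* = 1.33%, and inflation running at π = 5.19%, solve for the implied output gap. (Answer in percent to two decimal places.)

0.5 gap = 9.12 − 1.33 − 1.63 − 1.5 × (5.19 − 1.63) = 0.82
gap = 0.82 / 0.5 = 1.64

1.64%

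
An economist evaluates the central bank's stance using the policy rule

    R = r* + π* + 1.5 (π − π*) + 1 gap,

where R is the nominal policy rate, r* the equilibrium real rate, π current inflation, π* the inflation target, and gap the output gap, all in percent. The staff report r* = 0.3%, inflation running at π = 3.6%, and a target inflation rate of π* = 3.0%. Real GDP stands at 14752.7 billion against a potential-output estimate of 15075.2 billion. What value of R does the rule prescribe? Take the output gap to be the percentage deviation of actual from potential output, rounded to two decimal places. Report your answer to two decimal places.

2.06%

Output gap = 100 × (14752.7 − 15075.2) / 15075.2 = -2.14%.
R = 0.30 + 3.00 + 1.5 × (3.60 − 3.00) + 1 × (-2.14)
   = 0.30 + 3 + 0.9 − 2.14 = 2.06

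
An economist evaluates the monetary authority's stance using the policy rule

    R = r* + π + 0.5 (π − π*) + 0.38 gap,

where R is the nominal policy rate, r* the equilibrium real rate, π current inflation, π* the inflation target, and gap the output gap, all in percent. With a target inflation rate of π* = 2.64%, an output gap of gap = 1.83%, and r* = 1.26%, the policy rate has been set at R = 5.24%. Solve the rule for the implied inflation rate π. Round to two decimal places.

3.07%

Collecting π: R = r* + (1 + 0.5) π − 0.5 π* + 0.38 gap
1.5 π = 5.24 − 1.26 + 0.5 × 2.64 − 0.38 × 1.83 = 4.6046
π = 4.6046 / 1.5 = 3.07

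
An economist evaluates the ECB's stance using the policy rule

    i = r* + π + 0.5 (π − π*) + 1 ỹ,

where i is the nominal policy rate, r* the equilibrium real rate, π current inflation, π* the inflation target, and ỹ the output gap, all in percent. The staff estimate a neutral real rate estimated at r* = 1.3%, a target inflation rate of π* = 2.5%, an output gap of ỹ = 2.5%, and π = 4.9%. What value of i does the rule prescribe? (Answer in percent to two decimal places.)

9.90%

i = 1.3 + 4.9 + 0.5 × (4.9 − 2.5) + 1 × 2.5
   = 1.3 + 4.9 + 1.2 + 2.5 = 9.90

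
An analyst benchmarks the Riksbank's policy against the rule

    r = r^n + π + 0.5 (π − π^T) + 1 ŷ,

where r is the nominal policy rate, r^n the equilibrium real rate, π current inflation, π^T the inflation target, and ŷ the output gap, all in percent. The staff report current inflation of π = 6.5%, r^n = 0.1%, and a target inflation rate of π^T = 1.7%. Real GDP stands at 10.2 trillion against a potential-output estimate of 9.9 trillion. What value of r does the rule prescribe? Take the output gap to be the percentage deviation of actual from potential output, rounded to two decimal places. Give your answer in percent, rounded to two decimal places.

Output gap = 100 × (10.2 − 9.9) / 9.9 = 3.03%.
r = 0.10 + 6.50 + 0.5 × (6.50 − 1.70) + 1 × 3.03
   = 0.10 + 6.5 + 2.4 + 3.03 = 12.03

12.03%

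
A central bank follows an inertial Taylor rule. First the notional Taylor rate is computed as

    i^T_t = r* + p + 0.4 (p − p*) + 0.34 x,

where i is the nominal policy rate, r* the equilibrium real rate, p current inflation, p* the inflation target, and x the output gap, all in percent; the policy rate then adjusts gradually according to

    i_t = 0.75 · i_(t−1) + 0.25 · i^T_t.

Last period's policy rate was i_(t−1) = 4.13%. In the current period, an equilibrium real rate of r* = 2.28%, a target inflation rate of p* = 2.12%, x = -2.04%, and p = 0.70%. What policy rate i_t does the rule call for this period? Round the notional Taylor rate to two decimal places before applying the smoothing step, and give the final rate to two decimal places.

3.53%

i^T_t = 2.28 + 0.70 + 0.4 × (0.70 − 2.12) + 0.34 × (-2.04)
   = 2.28 + 0.7 − 0.568 − 0.6936 = 1.72
i_t = 0.75 × 4.13 + 0.25 × 1.72 = 3.0975 + 0.43 = 3.53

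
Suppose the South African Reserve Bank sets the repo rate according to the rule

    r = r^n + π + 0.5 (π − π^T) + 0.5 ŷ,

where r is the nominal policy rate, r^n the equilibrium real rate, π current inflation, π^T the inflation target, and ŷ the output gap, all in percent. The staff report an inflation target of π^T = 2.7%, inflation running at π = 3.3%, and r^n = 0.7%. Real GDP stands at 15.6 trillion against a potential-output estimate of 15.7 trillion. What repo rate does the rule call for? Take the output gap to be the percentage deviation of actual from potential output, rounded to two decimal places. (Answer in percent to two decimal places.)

Output gap = 100 × (15.6 − 15.7) / 15.7 = -0.64%.
r = 0.70 + 3.30 + 0.5 × (3.30 − 2.70) + 0.5 × (-0.64)
   = 0.70 + 3.3 + 0.3 − 0.32 = 3.98

3.98%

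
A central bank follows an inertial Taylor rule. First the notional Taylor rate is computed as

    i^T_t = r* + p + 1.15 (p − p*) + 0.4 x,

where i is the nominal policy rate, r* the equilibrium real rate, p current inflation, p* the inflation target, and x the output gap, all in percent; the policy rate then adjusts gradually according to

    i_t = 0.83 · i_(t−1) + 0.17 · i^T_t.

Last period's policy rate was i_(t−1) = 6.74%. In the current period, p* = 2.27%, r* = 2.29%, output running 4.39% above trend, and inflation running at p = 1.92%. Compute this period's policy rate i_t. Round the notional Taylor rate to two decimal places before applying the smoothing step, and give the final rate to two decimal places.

6.54%

Output 4.39% above potential → x = 4.39.
i^T_t = 2.29 + 1.92 + 1.15 × (1.92 − 2.27) + 0.4 × 4.39
   = 2.29 + 1.92 − 0.4025 + 1.756 = 5.56
i_t = 0.83 × 6.74 + 0.17 × 5.56 = 5.5942 + 0.9452 = 6.54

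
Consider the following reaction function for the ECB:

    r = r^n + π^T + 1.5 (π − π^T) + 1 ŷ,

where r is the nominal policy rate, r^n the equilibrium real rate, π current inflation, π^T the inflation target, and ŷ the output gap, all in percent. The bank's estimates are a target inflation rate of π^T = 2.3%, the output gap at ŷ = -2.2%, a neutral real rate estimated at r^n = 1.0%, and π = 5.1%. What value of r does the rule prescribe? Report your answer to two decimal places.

5.30%

r = 1.0 + 2.3 + 1.5 × (5.1 − 2.3) + 1 × (-2.2)
   = 1.0 + 2.3 + 4.2 − 2.2 = 5.30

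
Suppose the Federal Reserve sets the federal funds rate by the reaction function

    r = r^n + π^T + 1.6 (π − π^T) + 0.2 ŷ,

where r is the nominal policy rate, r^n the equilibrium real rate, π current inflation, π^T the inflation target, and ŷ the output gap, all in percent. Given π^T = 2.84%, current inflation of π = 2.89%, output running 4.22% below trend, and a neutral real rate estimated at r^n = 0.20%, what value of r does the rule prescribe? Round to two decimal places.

Output 4.22% below potential → ŷ = -4.22.
r = 0.20 + 2.84 + 1.6 × (2.89 − 2.84) + 0.2 × (-4.22)
   = 0.20 + 2.84 + 0.08 − 0.844 = 2.28

2.28%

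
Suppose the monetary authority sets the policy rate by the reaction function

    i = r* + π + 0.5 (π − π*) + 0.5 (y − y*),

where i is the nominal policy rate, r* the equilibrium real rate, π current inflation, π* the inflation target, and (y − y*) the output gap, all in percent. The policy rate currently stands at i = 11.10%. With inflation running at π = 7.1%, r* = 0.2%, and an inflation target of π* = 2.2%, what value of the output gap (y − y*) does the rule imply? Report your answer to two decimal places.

2.70%

0.5 (y − y*) = 11.10 − 0.2 − 7.1 − 0.5 × (7.1 − 2.2) = 1.35
(y − y*) = 1.35 / 0.5 = 2.70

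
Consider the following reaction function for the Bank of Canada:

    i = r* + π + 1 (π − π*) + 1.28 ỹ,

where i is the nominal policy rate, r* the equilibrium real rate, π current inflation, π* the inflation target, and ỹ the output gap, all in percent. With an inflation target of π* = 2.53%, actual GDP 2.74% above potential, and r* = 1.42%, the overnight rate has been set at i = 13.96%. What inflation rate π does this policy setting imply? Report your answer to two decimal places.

Output 2.74% above potential → ỹ = 2.74.
Collecting π: i = r* + (1 + 1) π − 1 π* + 1.28 ỹ
2 π = 13.96 − 1.42 + 1 × 2.53 − 1.28 × 2.74 = 11.5628
π = 11.5628 / 2 = 5.78

5.78%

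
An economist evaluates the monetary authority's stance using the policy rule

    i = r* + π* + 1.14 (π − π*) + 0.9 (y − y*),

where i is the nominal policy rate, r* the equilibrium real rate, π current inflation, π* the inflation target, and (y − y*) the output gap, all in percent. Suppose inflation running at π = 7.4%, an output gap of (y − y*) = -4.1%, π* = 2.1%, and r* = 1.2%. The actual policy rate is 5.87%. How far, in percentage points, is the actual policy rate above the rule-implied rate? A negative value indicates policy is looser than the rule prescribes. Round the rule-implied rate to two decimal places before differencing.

0.22 pp

i = 1.2 + 2.1 + 1.14 × (7.4 − 2.1) + 0.9 × (-4.1)
   = 1.2 + 2.1 + 6.042 − 3.69 = 5.65
Deviation = 5.87 − 5.65 = 0.22 pp.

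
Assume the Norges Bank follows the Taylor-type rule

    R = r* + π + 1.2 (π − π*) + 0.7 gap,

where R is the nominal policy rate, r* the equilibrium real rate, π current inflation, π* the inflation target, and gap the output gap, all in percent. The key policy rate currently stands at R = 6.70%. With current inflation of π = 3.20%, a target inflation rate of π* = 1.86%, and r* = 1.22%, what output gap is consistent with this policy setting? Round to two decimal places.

0.7 gap = 6.70 − 1.22 − 3.20 − 1.2 × (3.20 − 1.86) = 0.672
gap = 0.672 / 0.7 = 0.96

0.96%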